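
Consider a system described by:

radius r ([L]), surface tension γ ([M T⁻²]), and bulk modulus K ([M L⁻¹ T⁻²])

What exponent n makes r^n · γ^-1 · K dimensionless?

Balance the L exponent: (1)·n from r, plus −(0) + (-1) = -1 from the rest, must sum to zero.
n − 1 = 0, so n = 1.

1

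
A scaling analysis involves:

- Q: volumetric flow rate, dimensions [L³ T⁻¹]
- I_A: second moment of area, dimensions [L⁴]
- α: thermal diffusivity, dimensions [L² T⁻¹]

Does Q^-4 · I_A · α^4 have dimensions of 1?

Sum the exponent of each base dimension across the product:
  M: −4·[Q]_M + [I_A]_M + 4·[α]_M = −4·(0) + (0) + 4·(0) = 0
  L: −4·[Q]_L + [I_A]_L + 4·[α]_L = −4·(3) + (4) + 4·(2) = 0
  T: −4·[Q]_T + [I_A]_T + 4·[α]_T = −4·(-1) + (0) + 4·(-1) = 0
All base exponents vanish — dimensionless.

yes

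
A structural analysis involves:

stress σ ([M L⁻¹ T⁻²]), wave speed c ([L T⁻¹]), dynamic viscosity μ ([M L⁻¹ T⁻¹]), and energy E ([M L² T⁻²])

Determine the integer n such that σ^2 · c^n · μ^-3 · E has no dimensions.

Balance the L exponent: (1)·n from c, plus 2·(-1) − 3·(-1) + (2) = 3 from the rest, must sum to zero.
n + 3 = 0, so n = -3.

-3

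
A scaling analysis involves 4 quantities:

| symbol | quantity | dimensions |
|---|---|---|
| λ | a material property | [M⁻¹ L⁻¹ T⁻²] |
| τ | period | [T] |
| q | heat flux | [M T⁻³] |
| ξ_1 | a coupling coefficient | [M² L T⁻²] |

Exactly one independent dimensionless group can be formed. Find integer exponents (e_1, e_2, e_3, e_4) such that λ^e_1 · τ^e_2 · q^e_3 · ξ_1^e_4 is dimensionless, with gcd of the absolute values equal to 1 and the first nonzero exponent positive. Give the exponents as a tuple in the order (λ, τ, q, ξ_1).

M: e_1·(-1) + e_2·(0) + e_3·(1) + e_4·(2) = 0
L: e_1·(-1) + e_2·(0) + e_3·(0) + e_4·(1) = 0
T: e_1·(-2) + e_2·(1) + e_3·(-3) + e_4·(-2) = 0
Solving this homogeneous linear system for the smallest-integer solution (first nonzero entry positive) gives (1, 1, -1, 1).

(1, 1, -1, 1)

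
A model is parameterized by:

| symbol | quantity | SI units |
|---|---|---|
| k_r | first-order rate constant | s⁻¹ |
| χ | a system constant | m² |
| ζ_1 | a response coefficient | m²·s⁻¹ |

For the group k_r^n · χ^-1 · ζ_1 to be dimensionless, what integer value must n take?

-1

Balance the T exponent: (-1)·n from k_r, plus −(0) + (-1) = -1 from the rest, must sum to zero.
−n − 1 = 0, so n = -1.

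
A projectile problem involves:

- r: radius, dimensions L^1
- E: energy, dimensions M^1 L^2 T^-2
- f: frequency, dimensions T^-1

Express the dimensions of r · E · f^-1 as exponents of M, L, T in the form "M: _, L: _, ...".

M: 1, L: 3, T: -1

Collect each base-dimension exponent across the product:
  M: (0) + (1) − (0) = 1
  L: (1) + (2) − (0) = 3
  T: (0) + (-2) − (-1) = -1
So the dimensions are [M L³ T⁻¹].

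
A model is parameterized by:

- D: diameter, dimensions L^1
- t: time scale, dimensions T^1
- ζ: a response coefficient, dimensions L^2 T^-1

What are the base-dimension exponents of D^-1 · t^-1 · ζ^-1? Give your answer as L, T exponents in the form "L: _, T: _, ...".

L: -3, T: 0

Collect each base-dimension exponent across the product:
  L: −(1) − (0) − (2) = -3
  T: −(0) − (1) − (-1) = 0
So the dimensions are [L⁻³].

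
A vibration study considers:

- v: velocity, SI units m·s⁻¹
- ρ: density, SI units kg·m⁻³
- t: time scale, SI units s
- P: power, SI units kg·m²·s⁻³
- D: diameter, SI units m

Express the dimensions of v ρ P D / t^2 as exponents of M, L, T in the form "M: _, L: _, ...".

M: 2, L: 1, T: -6

Collect each base-dimension exponent across the product:
  M: (0) + (1) − 2·(0) + (1) + (0) = 2
  L: (1) + (-3) − 2·(0) + (2) + (1) = 1
  T: (-1) + (0) − 2·(1) + (-3) + (0) = -6
So the dimensions are [M² L T⁻⁶].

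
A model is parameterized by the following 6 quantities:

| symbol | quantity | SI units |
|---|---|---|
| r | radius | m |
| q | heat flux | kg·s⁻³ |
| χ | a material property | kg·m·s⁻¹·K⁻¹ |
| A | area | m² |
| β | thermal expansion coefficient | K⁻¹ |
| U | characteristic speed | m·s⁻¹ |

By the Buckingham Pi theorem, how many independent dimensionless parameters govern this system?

There are 6 variables and 4 base dimensions (M, L, T, Θ).
The dimension matrix has rank 4.
Independent dimensionless groups: 6 − 4 = 2.

2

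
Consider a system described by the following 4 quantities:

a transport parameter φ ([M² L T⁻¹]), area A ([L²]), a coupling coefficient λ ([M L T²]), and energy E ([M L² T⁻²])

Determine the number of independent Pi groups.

1

There are 4 variables and 3 base dimensions (M, L, T).
The dimension matrix has rank 3.
Independent dimensionless groups: 4 − 3 = 1.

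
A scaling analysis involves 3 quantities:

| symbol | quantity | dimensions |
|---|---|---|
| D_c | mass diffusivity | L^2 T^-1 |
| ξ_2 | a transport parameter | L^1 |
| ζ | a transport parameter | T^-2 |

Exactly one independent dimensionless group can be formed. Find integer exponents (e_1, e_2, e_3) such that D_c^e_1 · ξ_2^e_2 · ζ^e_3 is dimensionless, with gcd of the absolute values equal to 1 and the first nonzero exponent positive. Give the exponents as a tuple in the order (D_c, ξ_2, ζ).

(2, -4, -1)

L: e_1·(2) + e_2·(1) + e_3·(0) = 0
T: e_1·(-1) + e_2·(0) + e_3·(-2) = 0
Solving this homogeneous linear system for the smallest-integer solution (first nonzero entry positive) gives (2, -4, -1).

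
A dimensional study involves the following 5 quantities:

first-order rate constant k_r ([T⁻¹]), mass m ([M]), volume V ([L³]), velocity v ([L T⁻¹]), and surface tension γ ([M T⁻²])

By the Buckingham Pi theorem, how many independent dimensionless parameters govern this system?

2

There are 5 variables and 3 base dimensions (M, L, T).
The dimension matrix has rank 3.
Independent dimensionless groups: 5 − 3 = 2.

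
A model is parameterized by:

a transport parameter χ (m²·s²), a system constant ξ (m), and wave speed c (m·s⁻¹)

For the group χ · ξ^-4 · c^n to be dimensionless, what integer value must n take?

2

Balance the L exponent: (1)·n from c, plus (2) − 4·(1) = -2 from the rest, must sum to zero.
n − 2 = 0, so n = 2.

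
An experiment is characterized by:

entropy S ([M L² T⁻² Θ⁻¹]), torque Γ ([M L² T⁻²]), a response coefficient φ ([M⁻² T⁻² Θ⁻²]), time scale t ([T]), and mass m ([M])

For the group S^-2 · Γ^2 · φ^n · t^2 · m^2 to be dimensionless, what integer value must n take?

1

Balance the M exponent: (-2)·n from φ, plus −2·(1) + 2·(1) + 2·(0) + 2·(1) = 2 from the rest, must sum to zero.
-2n + 2 = 0, so n = 1.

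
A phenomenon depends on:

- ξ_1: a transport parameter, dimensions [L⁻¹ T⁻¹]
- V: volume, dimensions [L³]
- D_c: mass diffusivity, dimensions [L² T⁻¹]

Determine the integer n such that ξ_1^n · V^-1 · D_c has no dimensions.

-1

Balance the L exponent: (-1)·n from ξ_1, plus −(3) + (2) = -1 from the rest, must sum to zero.
−n − 1 = 0, so n = -1.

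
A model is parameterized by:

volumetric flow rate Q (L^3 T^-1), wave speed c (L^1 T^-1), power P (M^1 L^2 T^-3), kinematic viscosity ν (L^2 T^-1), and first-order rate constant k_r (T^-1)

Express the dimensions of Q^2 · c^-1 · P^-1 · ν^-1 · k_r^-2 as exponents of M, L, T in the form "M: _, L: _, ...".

Collect each base-dimension exponent across the product:
  M: 2·(0) − (0) − (1) − (0) − 2·(0) = -1
  L: 2·(3) − (1) − (2) − (2) − 2·(0) = 1
  T: 2·(-1) − (-1) − (-3) − (-1) − 2·(-1) = 5
So the dimensions are [M⁻¹ L T⁵].

M: -1, L: 1, T: 5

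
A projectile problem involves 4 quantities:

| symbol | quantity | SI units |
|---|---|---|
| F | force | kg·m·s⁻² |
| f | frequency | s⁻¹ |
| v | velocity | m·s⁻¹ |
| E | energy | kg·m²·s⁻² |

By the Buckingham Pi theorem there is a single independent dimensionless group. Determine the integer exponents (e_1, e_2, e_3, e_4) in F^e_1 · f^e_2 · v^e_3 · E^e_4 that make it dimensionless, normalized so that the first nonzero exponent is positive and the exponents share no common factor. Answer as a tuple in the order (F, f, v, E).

M: e_1·(1) + e_2·(0) + e_3·(0) + e_4·(1) = 0
L: e_1·(1) + e_2·(0) + e_3·(1) + e_4·(2) = 0
T: e_1·(-2) + e_2·(-1) + e_3·(-1) + e_4·(-2) = 0
Solving this homogeneous linear system for the smallest-integer solution (first nonzero entry positive) gives (1, -1, 1, -1).

(1, -1, 1, -1)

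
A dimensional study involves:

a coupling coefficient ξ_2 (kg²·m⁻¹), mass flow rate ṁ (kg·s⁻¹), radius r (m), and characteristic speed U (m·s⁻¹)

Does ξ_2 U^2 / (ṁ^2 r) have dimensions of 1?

yes

Sum the exponent of each base dimension across the product:
  M: [ξ_2]_M − 2·[ṁ]_M − [r]_M + 2·[U]_M = (2) − 2·(1) − (0) + 2·(0) = 0
  L: [ξ_2]_L − 2·[ṁ]_L − [r]_L + 2·[U]_L = (-1) − 2·(0) − (1) + 2·(1) = 0
  T: [ξ_2]_T − 2·[ṁ]_T − [r]_T + 2·[U]_T = (0) − 2·(-1) − (0) + 2·(-1) = 0
All base exponents vanish — dimensionless.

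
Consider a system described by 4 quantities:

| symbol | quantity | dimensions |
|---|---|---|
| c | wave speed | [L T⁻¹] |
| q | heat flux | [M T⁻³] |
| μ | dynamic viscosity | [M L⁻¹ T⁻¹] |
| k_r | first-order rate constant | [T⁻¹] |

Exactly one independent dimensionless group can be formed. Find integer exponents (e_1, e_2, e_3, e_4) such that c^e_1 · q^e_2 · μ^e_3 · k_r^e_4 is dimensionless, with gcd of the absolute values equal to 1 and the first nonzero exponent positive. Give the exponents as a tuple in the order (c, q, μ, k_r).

M: e_1·(0) + e_2·(1) + e_3·(1) + e_4·(0) = 0
L: e_1·(1) + e_2·(0) + e_3·(-1) + e_4·(0) = 0
T: e_1·(-1) + e_2·(-3) + e_3·(-1) + e_4·(-1) = 0
Solving this homogeneous linear system for the smallest-integer solution (first nonzero entry positive) gives (1, -1, 1, 1).

(1, -1, 1, 1)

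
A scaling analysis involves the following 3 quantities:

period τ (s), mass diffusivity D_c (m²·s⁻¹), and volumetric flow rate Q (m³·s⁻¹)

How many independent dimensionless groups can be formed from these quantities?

There are 3 variables and 2 base dimensions (L, T).
The dimension matrix has rank 2.
Independent dimensionless groups: 3 − 2 = 1.

1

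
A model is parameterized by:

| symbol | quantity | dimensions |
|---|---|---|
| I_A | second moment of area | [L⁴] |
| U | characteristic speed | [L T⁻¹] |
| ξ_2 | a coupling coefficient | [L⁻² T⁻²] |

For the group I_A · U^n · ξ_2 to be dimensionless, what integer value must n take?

Balance the L exponent: (1)·n from U, plus (4) + (-2) = 2 from the rest, must sum to zero.
n + 2 = 0, so n = -2.

-2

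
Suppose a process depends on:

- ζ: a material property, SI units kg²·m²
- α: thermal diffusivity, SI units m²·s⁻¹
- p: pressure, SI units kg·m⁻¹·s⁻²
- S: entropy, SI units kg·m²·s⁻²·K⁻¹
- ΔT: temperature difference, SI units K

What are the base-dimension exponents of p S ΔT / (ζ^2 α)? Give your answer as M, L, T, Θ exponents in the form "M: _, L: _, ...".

M: -2, L: -5, T: -3, Θ: 0

Collect each base-dimension exponent across the product:
  M: −2·(2) − (0) + (1) + (1) + (0) = -2
  L: −2·(2) − (2) + (-1) + (2) + (0) = -5
  T: −2·(0) − (-1) + (-2) + (-2) + (0) = -3
  Θ: −2·(0) − (0) + (0) + (-1) + (1) = 0
So the dimensions are [M⁻² L⁻⁵ T⁻³].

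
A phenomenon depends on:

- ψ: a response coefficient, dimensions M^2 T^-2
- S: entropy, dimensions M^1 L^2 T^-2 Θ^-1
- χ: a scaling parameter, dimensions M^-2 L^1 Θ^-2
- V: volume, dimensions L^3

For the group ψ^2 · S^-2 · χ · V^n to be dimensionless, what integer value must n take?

1

Balance the L exponent: (3)·n from V, plus 2·(0) − 2·(2) + (1) = -3 from the rest, must sum to zero.
3n − 3 = 0, so n = 1.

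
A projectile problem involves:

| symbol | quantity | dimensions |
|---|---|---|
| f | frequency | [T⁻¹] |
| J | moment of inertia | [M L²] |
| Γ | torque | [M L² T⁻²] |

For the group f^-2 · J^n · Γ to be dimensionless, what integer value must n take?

-1

Balance the M exponent: (1)·n from J, plus −2·(0) + (1) = 1 from the rest, must sum to zero.
n + 1 = 0, so n = -1.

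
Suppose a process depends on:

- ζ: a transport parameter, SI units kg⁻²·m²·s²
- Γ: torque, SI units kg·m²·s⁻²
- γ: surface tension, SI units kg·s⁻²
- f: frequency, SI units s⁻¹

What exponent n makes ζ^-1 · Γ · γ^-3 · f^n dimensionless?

Balance the T exponent: (-1)·n from f, plus −(2) + (-2) − 3·(-2) = 2 from the rest, must sum to zero.
−n + 2 = 0, so n = 2.

2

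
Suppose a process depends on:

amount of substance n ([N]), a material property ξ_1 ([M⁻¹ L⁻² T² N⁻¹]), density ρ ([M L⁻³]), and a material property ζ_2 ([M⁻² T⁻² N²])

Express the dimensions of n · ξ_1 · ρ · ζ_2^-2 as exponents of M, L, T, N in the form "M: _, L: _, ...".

M: 4, L: -5, T: 6, N: -4

Collect each base-dimension exponent across the product:
  M: (0) + (-1) + (1) − 2·(-2) = 4
  L: (0) + (-2) + (-3) − 2·(0) = -5
  T: (0) + (2) + (0) − 2·(-2) = 6
  N: (1) + (-1) + (0) − 2·(2) = -4
So the dimensions are [M⁴ L⁻⁵ T⁶ N⁻⁴].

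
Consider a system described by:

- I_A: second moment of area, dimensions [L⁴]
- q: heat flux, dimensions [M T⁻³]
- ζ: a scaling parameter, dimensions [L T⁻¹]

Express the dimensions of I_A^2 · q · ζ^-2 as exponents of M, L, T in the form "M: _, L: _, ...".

M: 1, L: 6, T: -1

Collect each base-dimension exponent across the product:
  M: 2·(0) + (1) − 2·(0) = 1
  L: 2·(4) + (0) − 2·(1) = 6
  T: 2·(0) + (-3) − 2·(-1) = -1
So the dimensions are [M L⁶ T⁻¹].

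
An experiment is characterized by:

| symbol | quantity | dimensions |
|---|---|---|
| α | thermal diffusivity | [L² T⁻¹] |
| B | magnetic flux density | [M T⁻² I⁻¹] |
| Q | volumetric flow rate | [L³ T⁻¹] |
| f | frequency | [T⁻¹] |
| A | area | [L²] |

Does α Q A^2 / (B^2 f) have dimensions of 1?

no

Sum the exponent of each base dimension across the product:
  M: [α]_M − 2·[B]_M + [Q]_M − [f]_M + 2·[A]_M = (0) − 2·(1) + (0) − (0) + 2·(0) = -2
  L: [α]_L − 2·[B]_L + [Q]_L − [f]_L + 2·[A]_L = (2) − 2·(0) + (3) − (0) + 2·(2) = 9
  T: [α]_T − 2·[B]_T + [Q]_T − [f]_T + 2·[A]_T = (-1) − 2·(-2) + (-1) − (-1) + 2·(0) = 3
  I: [α]_I − 2·[B]_I + [Q]_I − [f]_I + 2·[A]_I = (0) − 2·(-1) + (0) − (0) + 2·(0) = 2
Net dimensions [M⁻² L⁹ T³ I²] ≠ [1] — not dimensionless.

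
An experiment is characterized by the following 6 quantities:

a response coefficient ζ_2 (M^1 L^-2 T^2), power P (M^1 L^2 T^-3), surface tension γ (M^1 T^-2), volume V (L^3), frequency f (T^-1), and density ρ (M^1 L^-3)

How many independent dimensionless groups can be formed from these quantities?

3

There are 6 variables and 3 base dimensions (M, L, T).
The dimension matrix has rank 3.
Independent dimensionless groups: 6 − 3 = 3.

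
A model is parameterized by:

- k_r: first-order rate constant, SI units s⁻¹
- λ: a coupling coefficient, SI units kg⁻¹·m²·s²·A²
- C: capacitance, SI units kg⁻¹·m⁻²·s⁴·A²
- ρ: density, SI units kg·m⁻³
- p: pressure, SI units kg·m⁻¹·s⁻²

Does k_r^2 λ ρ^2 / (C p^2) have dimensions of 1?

Sum the exponent of each base dimension across the product:
  M: 2·[k_r]_M + [λ]_M − [C]_M + 2·[ρ]_M − 2·[p]_M = 2·(0) + (-1) − (-1) + 2·(1) − 2·(1) = 0
  L: 2·[k_r]_L + [λ]_L − [C]_L + 2·[ρ]_L − 2·[p]_L = 2·(0) + (2) − (-2) + 2·(-3) − 2·(-1) = 0
  T: 2·[k_r]_T + [λ]_T − [C]_T + 2·[ρ]_T − 2·[p]_T = 2·(-1) + (2) − (4) + 2·(0) − 2·(-2) = 0
  I: 2·[k_r]_I + [λ]_I − [C]_I + 2·[ρ]_I − 2·[p]_I = 2·(0) + (2) − (2) + 2·(0) − 2·(0) = 0
All base exponents vanish — dimensionless.

yes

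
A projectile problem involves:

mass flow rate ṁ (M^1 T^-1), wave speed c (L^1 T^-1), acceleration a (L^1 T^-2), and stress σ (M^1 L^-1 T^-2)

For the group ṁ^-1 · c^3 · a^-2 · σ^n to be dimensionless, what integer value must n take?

Balance the M exponent: (1)·n from σ, plus −(1) + 3·(0) − 2·(0) = -1 from the rest, must sum to zero.
n − 1 = 0, so n = 1.

1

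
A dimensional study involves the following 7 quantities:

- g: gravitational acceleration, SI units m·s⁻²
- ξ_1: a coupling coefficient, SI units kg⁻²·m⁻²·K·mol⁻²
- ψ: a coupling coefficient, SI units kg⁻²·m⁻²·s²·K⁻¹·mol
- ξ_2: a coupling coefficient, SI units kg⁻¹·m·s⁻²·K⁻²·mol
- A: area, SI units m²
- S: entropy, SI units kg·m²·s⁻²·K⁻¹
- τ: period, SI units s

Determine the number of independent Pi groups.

There are 7 variables and 5 base dimensions (M, L, T, Θ, N).
The dimension matrix has rank 5.
Independent dimensionless groups: 7 − 5 = 2.

2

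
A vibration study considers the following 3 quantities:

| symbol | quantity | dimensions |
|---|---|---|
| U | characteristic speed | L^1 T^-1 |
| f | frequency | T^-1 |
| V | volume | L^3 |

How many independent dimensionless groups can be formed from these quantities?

1

There are 3 variables and 2 base dimensions (L, T).
The dimension matrix has rank 2.
Independent dimensionless groups: 3 − 2 = 1.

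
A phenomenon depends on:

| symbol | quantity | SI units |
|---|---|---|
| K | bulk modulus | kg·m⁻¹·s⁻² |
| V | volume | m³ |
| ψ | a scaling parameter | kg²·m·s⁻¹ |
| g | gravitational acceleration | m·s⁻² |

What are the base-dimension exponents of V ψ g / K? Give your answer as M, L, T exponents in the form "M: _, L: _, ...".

Collect each base-dimension exponent across the product:
  M: −(1) + (0) + (2) + (0) = 1
  L: −(-1) + (3) + (1) + (1) = 6
  T: −(-2) + (0) + (-1) + (-2) = -1
So the dimensions are [M L⁶ T⁻¹].

M: 1, L: 6, T: -1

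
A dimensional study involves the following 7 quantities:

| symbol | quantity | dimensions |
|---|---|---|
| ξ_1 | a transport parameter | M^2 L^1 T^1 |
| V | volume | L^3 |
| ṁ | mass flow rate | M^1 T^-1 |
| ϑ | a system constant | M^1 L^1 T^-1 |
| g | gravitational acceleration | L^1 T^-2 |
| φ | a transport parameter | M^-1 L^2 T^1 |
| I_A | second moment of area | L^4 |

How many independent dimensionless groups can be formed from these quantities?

4

There are 7 variables and 3 base dimensions (M, L, T).
The dimension matrix has rank 3.
Independent dimensionless groups: 7 − 3 = 4.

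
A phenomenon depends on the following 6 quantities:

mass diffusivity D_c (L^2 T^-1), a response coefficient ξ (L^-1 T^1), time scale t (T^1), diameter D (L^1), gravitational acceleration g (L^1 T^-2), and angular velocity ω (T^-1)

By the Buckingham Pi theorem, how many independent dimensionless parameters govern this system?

There are 6 variables and 2 base dimensions (L, T).
The dimension matrix has rank 2.
Independent dimensionless groups: 6 − 2 = 4.

4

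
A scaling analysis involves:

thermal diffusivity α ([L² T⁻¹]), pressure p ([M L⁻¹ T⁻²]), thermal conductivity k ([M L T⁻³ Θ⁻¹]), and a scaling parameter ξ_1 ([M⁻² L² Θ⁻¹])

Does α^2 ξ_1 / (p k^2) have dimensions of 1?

no

Sum the exponent of each base dimension across the product:
  M: 2·[α]_M − [p]_M − 2·[k]_M + [ξ_1]_M = 2·(0) − (1) − 2·(1) + (-2) = -5
  L: 2·[α]_L − [p]_L − 2·[k]_L + [ξ_1]_L = 2·(2) − (-1) − 2·(1) + (2) = 5
  T: 2·[α]_T − [p]_T − 2·[k]_T + [ξ_1]_T = 2·(-1) − (-2) − 2·(-3) + (0) = 6
  Θ: 2·[α]_Θ − [p]_Θ − 2·[k]_Θ + [ξ_1]_Θ = 2·(0) − (0) − 2·(-1) + (-1) = 1
Net dimensions [M⁻⁵ L⁵ T⁶ Θ] ≠ [1] — not dimensionless.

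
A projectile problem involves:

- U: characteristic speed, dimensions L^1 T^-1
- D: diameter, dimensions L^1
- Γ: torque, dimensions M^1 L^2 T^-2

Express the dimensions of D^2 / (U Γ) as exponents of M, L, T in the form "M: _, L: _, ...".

Collect each base-dimension exponent across the product:
  M: −(0) + 2·(0) − (1) = -1
  L: −(1) + 2·(1) − (2) = -1
  T: −(-1) + 2·(0) − (-2) = 3
So the dimensions are [M⁻¹ L⁻¹ T³].

M: -1, L: -1, T: 3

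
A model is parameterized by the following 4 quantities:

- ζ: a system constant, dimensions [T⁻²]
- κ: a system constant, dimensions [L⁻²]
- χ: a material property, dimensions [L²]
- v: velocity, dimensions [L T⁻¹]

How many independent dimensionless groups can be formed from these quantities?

There are 4 variables and 2 base dimensions (L, T).
The dimension matrix has rank 2.
Independent dimensionless groups: 4 − 2 = 2.

2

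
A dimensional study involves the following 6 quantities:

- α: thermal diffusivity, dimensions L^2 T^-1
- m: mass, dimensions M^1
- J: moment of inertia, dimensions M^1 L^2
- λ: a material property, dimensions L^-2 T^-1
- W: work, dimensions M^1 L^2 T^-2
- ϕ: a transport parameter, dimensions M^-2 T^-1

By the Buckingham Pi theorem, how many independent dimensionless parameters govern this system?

There are 6 variables and 3 base dimensions (M, L, T).
The dimension matrix has rank 3.
Independent dimensionless groups: 6 − 3 = 3.

3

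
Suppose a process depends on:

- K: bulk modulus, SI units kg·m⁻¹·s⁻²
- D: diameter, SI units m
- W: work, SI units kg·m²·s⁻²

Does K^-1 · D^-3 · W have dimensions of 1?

yes

Sum the exponent of each base dimension across the product:
  M: −[K]_M − 3·[D]_M + [W]_M = −(1) − 3·(0) + (1) = 0
  L: −[K]_L − 3·[D]_L + [W]_L = −(-1) − 3·(1) + (2) = 0
  T: −[K]_T − 3·[D]_T + [W]_T = −(-2) − 3·(0) + (-2) = 0
  Θ: −[K]_Θ − 3·[D]_Θ + [W]_Θ = −(0) − 3·(0) + (0) = 0
All base exponents vanish — dimensionless.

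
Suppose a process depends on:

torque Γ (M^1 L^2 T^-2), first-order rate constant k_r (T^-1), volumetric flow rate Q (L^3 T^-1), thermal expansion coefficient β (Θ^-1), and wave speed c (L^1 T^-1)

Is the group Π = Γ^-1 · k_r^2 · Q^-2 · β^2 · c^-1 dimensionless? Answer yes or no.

Sum the exponent of each base dimension across the product:
  M: −[Γ]_M + 2·[k_r]_M − 2·[Q]_M + 2·[β]_M − [c]_M = −(1) + 2·(0) − 2·(0) + 2·(0) − (0) = -1
  L: −[Γ]_L + 2·[k_r]_L − 2·[Q]_L + 2·[β]_L − [c]_L = −(2) + 2·(0) − 2·(3) + 2·(0) − (1) = -9
  T: −[Γ]_T + 2·[k_r]_T − 2·[Q]_T + 2·[β]_T − [c]_T = −(-2) + 2·(-1) − 2·(-1) + 2·(0) − (-1) = 3
  Θ: −[Γ]_Θ + 2·[k_r]_Θ − 2·[Q]_Θ + 2·[β]_Θ − [c]_Θ = −(0) + 2·(0) − 2·(0) + 2·(-1) − (0) = -2
Net dimensions [M⁻¹ L⁻⁹ T³ Θ⁻²] ≠ [1] — not dimensionless.

no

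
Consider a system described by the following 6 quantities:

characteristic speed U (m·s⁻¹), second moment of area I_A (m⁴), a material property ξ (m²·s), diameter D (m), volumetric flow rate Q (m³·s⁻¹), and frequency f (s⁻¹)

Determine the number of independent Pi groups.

4

There are 6 variables and 2 base dimensions (L, T).
The dimension matrix has rank 2.
Independent dimensionless groups: 6 − 2 = 4.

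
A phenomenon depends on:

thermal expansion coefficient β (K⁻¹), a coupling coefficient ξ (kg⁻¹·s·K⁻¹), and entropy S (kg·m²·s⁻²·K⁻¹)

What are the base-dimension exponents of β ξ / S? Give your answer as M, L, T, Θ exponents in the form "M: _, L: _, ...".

M: -2, L: -2, T: 3, Θ: -1

Collect each base-dimension exponent across the product:
  M: (0) + (-1) − (1) = -2
  L: (0) + (0) − (2) = -2
  T: (0) + (1) − (-2) = 3
  Θ: (-1) + (-1) − (-1) = -1
So the dimensions are [M⁻² L⁻² T³ Θ⁻¹].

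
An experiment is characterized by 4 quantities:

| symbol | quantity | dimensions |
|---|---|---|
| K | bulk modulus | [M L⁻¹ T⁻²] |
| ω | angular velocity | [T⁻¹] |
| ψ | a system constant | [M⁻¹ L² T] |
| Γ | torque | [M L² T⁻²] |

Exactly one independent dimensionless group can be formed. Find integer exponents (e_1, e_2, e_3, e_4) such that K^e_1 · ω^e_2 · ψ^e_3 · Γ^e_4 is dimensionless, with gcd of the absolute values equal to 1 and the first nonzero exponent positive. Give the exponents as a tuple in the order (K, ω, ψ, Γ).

M: e_1·(1) + e_2·(0) + e_3·(-1) + e_4·(1) = 0
L: e_1·(-1) + e_2·(0) + e_3·(2) + e_4·(2) = 0
T: e_1·(-2) + e_2·(-1) + e_3·(1) + e_4·(-2) = 0
Solving this homogeneous linear system for the smallest-integer solution (first nonzero entry positive) gives (4, -3, 3, -1).

(4, -3, 3, -1)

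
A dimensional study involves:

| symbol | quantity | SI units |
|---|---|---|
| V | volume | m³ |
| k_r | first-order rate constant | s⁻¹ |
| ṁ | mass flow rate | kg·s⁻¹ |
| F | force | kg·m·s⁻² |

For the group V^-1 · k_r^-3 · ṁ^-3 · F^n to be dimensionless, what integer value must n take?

Balance the M exponent: (1)·n from F, plus −(0) − 3·(0) − 3·(1) = -3 from the rest, must sum to zero.
n − 3 = 0, so n = 3.

3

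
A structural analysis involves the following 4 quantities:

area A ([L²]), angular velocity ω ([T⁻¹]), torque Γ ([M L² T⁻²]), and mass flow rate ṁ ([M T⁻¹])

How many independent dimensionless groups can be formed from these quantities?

There are 4 variables and 3 base dimensions (M, L, T).
The dimension matrix has rank 3.
Independent dimensionless groups: 4 − 3 = 1.

1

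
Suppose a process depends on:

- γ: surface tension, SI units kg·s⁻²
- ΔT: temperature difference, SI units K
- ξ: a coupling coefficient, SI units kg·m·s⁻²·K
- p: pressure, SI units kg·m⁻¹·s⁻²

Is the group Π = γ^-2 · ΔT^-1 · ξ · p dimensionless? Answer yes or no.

Sum the exponent of each base dimension across the product:
  M: −2·[γ]_M − [ΔT]_M + [ξ]_M + [p]_M = −2·(1) − (0) + (1) + (1) = 0
  L: −2·[γ]_L − [ΔT]_L + [ξ]_L + [p]_L = −2·(0) − (0) + (1) + (-1) = 0
  T: −2·[γ]_T − [ΔT]_T + [ξ]_T + [p]_T = −2·(-2) − (0) + (-2) + (-2) = 0
  Θ: −2·[γ]_Θ − [ΔT]_Θ + [ξ]_Θ + [p]_Θ = −2·(0) − (1) + (1) + (0) = 0
All base exponents vanish — dimensionless.

yes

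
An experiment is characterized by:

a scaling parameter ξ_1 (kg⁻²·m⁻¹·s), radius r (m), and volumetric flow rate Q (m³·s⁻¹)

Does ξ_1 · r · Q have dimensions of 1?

no

Sum the exponent of each base dimension across the product:
  M: [ξ_1]_M + [r]_M + [Q]_M = (-2) + (0) + (0) = -2
  L: [ξ_1]_L + [r]_L + [Q]_L = (-1) + (1) + (3) = 3
  T: [ξ_1]_T + [r]_T + [Q]_T = (1) + (0) + (-1) = 0
Net dimensions [M⁻² L³] ≠ [1] — not dimensionless.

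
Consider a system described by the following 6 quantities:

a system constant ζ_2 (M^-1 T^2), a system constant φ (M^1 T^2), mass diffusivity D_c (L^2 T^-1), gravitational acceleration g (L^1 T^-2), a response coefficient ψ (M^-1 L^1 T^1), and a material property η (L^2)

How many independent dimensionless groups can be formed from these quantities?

3

There are 6 variables and 3 base dimensions (M, L, T).
The dimension matrix has rank 3.
Independent dimensionless groups: 6 − 3 = 3.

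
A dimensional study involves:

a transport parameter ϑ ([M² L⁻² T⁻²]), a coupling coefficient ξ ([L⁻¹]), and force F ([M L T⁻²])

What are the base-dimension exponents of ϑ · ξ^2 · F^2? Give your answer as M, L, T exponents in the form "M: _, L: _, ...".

M: 4, L: -2, T: -6

Collect each base-dimension exponent across the product:
  M: (2) + 2·(0) + 2·(1) = 4
  L: (-2) + 2·(-1) + 2·(1) = -2
  T: (-2) + 2·(0) + 2·(-2) = -6
So the dimensions are [M⁴ L⁻² T⁻⁶].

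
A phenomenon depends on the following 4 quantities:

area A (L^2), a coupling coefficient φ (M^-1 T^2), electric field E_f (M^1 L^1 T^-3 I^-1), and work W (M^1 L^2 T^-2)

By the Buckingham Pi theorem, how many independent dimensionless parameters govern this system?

There are 4 variables and 4 base dimensions (M, L, T, I).
The dimension matrix has rank 3 (less than 4: the dimension vectors are linearly dependent).
Independent dimensionless groups: 4 − 3 = 1.

1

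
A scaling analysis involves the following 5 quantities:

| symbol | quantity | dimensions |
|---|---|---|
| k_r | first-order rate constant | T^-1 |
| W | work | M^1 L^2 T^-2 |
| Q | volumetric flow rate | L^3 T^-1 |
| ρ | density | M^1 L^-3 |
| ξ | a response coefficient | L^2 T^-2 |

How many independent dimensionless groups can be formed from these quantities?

2

There are 5 variables and 3 base dimensions (M, L, T).
The dimension matrix has rank 3.
Independent dimensionless groups: 5 − 3 = 2.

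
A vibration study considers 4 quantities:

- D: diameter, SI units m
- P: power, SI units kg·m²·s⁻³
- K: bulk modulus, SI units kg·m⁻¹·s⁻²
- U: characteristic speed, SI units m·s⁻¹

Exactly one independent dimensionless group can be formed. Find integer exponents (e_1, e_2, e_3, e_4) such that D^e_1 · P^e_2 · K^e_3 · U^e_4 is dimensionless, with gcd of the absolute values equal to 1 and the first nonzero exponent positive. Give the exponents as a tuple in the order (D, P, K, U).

M: e_1·(0) + e_2·(1) + e_3·(1) + e_4·(0) = 0
L: e_1·(1) + e_2·(2) + e_3·(-1) + e_4·(1) = 0
T: e_1·(0) + e_2·(-3) + e_3·(-2) + e_4·(-1) = 0
Solving this homogeneous linear system for the smallest-integer solution (first nonzero entry positive) gives (2, -1, 1, 1).

(2, -1, 1, 1)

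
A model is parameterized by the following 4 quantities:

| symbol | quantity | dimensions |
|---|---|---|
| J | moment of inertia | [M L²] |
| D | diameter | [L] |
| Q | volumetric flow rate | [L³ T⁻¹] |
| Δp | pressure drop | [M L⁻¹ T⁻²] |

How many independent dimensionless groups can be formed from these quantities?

1

There are 4 variables and 3 base dimensions (M, L, T).
The dimension matrix has rank 3.
Independent dimensionless groups: 4 − 3 = 1.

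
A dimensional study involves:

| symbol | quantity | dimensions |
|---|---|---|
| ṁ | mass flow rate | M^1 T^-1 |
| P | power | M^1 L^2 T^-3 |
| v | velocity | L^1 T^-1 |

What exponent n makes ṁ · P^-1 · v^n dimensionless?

2

Balance the L exponent: (1)·n from v, plus (0) − (2) = -2 from the rest, must sum to zero.
n − 2 = 0, so n = 2.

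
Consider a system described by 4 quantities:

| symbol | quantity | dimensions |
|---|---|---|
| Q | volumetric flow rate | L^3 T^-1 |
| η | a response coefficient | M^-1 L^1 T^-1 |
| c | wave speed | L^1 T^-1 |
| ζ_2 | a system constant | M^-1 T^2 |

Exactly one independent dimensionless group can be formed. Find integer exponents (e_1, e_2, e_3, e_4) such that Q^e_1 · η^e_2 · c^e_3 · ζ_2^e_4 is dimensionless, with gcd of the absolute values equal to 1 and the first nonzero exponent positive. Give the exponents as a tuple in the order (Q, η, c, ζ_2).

(1, 1, -4, -1)

M: e_1·(0) + e_2·(-1) + e_3·(0) + e_4·(-1) = 0
L: e_1·(3) + e_2·(1) + e_3·(1) + e_4·(0) = 0
T: e_1·(-1) + e_2·(-1) + e_3·(-1) + e_4·(2) = 0
Solving this homogeneous linear system for the smallest-integer solution (first nonzero entry positive) gives (1, 1, -4, -1).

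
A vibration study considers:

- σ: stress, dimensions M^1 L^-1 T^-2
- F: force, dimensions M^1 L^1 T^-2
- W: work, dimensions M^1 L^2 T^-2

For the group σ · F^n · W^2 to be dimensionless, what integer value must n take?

Balance the M exponent: (1)·n from F, plus (1) + 2·(1) = 3 from the rest, must sum to zero.
n + 3 = 0, so n = -3.

-3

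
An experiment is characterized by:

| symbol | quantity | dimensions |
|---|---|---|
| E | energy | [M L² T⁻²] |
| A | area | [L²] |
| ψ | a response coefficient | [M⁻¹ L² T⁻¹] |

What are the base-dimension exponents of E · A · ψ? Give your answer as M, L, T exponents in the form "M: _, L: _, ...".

M: 0, L: 6, T: -3

Collect each base-dimension exponent across the product:
  M: (1) + (0) + (-1) = 0
  L: (2) + (2) + (2) = 6
  T: (-2) + (0) + (-1) = -3
So the dimensions are [L⁶ T⁻³].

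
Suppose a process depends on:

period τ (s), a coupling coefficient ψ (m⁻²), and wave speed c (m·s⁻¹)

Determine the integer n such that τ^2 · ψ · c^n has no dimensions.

2

Balance the L exponent: (1)·n from c, plus 2·(0) + (-2) = -2 from the rest, must sum to zero.
n − 2 = 0, so n = 2.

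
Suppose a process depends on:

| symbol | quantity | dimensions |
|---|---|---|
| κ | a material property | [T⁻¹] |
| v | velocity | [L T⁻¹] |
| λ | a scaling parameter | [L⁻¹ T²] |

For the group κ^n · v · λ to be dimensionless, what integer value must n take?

1

Balance the T exponent: (-1)·n from κ, plus (-1) + (2) = 1 from the rest, must sum to zero.
−n + 1 = 0, so n = 1.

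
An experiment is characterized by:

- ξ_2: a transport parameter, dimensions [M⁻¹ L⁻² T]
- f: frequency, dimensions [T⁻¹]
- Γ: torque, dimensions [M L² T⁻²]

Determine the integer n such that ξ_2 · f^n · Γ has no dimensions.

Balance the T exponent: (-1)·n from f, plus (1) + (-2) = -1 from the rest, must sum to zero.
−n − 1 = 0, so n = -1.

-1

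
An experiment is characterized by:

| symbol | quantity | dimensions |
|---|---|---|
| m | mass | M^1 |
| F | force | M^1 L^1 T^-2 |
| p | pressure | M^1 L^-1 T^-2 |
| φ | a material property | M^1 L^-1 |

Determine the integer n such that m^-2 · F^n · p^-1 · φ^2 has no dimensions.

1

Balance the M exponent: (1)·n from F, plus −2·(1) − (1) + 2·(1) = -1 from the rest, must sum to zero.
n − 1 = 0, so n = 1.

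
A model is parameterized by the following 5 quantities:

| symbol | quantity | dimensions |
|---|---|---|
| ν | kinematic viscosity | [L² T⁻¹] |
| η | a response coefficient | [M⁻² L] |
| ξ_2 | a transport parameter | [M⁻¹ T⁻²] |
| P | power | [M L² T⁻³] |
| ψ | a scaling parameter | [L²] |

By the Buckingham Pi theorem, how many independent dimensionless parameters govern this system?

2

There are 5 variables and 3 base dimensions (M, L, T).
The dimension matrix has rank 3.
Independent dimensionless groups: 5 − 3 = 2.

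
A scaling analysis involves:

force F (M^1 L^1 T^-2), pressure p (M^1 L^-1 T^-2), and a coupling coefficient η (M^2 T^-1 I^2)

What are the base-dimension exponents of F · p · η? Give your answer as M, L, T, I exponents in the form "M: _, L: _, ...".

M: 4, L: 0, T: -5, I: 2

Collect each base-dimension exponent across the product:
  M: (1) + (1) + (2) = 4
  L: (1) + (-1) + (0) = 0
  T: (-2) + (-2) + (-1) = -5
  I: (0) + (0) + (2) = 2
So the dimensions are [M⁴ T⁻⁵ I²].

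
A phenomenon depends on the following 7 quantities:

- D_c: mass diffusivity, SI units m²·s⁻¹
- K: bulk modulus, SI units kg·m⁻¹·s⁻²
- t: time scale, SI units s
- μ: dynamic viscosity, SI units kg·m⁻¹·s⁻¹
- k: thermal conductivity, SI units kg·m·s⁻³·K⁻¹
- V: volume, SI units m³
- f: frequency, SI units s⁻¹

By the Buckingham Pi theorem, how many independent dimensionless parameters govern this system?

There are 7 variables and 4 base dimensions (M, L, T, Θ).
The dimension matrix has rank 4.
Independent dimensionless groups: 7 − 4 = 3.

3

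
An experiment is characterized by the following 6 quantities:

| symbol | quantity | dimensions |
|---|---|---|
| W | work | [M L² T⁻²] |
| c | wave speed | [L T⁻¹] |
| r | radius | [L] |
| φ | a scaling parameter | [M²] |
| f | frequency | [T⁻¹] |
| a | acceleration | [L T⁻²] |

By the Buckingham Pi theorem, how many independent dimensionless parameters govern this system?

There are 6 variables and 3 base dimensions (M, L, T).
The dimension matrix has rank 3.
Independent dimensionless groups: 6 − 3 = 3.

3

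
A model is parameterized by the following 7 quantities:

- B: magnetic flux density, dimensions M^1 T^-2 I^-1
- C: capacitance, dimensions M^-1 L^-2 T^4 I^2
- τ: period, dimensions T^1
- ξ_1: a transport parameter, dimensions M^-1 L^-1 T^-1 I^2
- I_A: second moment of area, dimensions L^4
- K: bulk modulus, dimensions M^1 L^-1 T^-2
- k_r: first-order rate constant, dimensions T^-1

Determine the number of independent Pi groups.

3

There are 7 variables and 4 base dimensions (M, L, T, I).
The dimension matrix has rank 4.
Independent dimensionless groups: 7 − 4 = 3.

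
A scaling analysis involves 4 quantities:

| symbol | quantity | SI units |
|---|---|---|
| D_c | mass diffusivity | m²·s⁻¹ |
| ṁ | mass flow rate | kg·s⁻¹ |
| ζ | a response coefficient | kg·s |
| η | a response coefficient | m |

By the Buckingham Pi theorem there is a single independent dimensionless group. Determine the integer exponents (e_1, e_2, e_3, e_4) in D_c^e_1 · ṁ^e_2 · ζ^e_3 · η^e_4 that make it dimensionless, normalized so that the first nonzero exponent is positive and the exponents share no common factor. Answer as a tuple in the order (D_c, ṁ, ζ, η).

(2, -1, 1, -4)

M: e_1·(0) + e_2·(1) + e_3·(1) + e_4·(0) = 0
L: e_1·(2) + e_2·(0) + e_3·(0) + e_4·(1) = 0
T: e_1·(-1) + e_2·(-1) + e_3·(1) + e_4·(0) = 0
Solving this homogeneous linear system for the smallest-integer solution (first nonzero entry positive) gives (2, -1, 1, -4).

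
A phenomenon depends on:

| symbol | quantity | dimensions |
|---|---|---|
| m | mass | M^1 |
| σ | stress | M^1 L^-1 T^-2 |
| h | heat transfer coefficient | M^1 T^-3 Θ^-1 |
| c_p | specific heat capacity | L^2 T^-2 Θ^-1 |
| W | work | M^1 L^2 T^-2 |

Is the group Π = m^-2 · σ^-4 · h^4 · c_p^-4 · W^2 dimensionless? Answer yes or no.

yes

Sum the exponent of each base dimension across the product:
  M: −2·[m]_M − 4·[σ]_M + 4·[h]_M − 4·[c_p]_M + 2·[W]_M = −2·(1) − 4·(1) + 4·(1) − 4·(0) + 2·(1) = 0
  L: −2·[m]_L − 4·[σ]_L + 4·[h]_L − 4·[c_p]_L + 2·[W]_L = −2·(0) − 4·(-1) + 4·(0) − 4·(2) + 2·(2) = 0
  T: −2·[m]_T − 4·[σ]_T + 4·[h]_T − 4·[c_p]_T + 2·[W]_T = −2·(0) − 4·(-2) + 4·(-3) − 4·(-2) + 2·(-2) = 0
  Θ: −2·[m]_Θ − 4·[σ]_Θ + 4·[h]_Θ − 4·[c_p]_Θ + 2·[W]_Θ = −2·(0) − 4·(0) + 4·(-1) − 4·(-1) + 2·(0) = 0
All base exponents vanish — dimensionless.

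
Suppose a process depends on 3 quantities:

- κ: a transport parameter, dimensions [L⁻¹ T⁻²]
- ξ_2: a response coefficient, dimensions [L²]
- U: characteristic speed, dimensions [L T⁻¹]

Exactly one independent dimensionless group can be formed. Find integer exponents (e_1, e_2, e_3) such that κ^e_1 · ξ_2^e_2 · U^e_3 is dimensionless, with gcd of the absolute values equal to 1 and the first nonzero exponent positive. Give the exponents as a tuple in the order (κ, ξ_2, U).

(2, 3, -4)

L: e_1·(-1) + e_2·(2) + e_3·(1) = 0
T: e_1·(-2) + e_2·(0) + e_3·(-1) = 0
Solving this homogeneous linear system for the smallest-integer solution (first nonzero entry positive) gives (2, 3, -4).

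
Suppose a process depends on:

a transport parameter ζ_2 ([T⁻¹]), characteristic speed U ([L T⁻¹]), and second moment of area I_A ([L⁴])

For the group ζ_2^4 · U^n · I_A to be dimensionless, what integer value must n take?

Balance the L exponent: (1)·n from U, plus 4·(0) + (4) = 4 from the rest, must sum to zero.
n + 4 = 0, so n = -4.

-4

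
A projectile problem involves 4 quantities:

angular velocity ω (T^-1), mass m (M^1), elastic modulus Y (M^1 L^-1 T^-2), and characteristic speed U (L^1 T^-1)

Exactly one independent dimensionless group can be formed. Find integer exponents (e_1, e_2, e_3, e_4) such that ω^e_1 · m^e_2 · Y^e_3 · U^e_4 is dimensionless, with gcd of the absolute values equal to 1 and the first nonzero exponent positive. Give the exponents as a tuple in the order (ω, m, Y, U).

(3, 1, -1, -1)

M: e_1·(0) + e_2·(1) + e_3·(1) + e_4·(0) = 0
L: e_1·(0) + e_2·(0) + e_3·(-1) + e_4·(1) = 0
T: e_1·(-1) + e_2·(0) + e_3·(-2) + e_4·(-1) = 0
Solving this homogeneous linear system for the smallest-integer solution (first nonzero entry positive) gives (3, 1, -1, -1).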